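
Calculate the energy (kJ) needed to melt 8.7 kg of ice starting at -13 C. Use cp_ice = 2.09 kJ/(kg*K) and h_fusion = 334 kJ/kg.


Sensible heat = cp * dT = 2.09 * 13 = 27.17 kJ/kg
Total per kg = 27.17 + 334 = 361.17 kJ/kg
Q = m * total = 8.7 * 361.17
Q = 3142.2 kJ

3142.2


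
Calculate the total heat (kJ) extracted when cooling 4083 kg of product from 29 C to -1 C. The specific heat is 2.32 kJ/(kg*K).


dT = 29 - (-1) = 30 K
Q = m * cp * dT = 4083 * 2.32 * 30
Q = 284177 kJ

284177


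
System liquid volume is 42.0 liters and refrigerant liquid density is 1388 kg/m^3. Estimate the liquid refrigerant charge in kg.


Charge = V * rho / 1000
Charge = 42.0 * 1388 / 1000
Charge = 58.3 kg

58.3


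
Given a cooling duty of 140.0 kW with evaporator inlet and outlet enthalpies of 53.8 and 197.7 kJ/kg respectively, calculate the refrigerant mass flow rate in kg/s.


dh = 197.7 - 53.8 = 143.9 kJ/kg
m_dot = Q / dh = 140.0 / 143.9 = 0.9729 kg/s

0.9729


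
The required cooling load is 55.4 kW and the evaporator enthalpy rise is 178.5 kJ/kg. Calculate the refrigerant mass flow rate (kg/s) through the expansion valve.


m_dot = Q / dh
m_dot = 55.4 / 178.5
m_dot = 0.3104 kg/s

0.3104


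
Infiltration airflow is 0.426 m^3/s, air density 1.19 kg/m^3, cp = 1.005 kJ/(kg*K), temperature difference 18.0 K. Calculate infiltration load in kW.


Q = V_dot * rho * cp * dT
Q = 0.426 * 1.19 * 1.005 * 18.0
Q = 9.171 kW

9.171


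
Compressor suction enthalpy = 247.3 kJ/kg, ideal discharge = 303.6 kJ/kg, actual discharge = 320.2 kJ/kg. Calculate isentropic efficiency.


dh_ideal = 303.6 - 247.3 = 56.3 kJ/kg
dh_actual = 320.2 - 247.3 = 72.9 kJ/kg
eta_s = dh_ideal / dh_actual = 56.3 / 72.9
eta_s = 0.7723

0.7723


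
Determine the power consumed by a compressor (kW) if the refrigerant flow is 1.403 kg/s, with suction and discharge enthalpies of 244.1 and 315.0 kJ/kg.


dh = 315.0 - 244.1 = 70.9 kJ/kg
W = m_dot * dh = 1.403 * 70.9 = 99.47 kW

99.47


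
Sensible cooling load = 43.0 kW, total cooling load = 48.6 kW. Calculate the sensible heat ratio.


SHR = Q_sensible / Q_total
SHR = 43.0 / 48.6
SHR = 0.885

0.885


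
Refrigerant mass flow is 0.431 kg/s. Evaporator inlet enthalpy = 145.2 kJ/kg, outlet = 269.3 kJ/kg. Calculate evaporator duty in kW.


dh = 269.3 - 145.2 = 124.1 kJ/kg
Q_evap = m_dot * dh = 0.431 * 124.1
Q_evap = 53.49 kW

53.49


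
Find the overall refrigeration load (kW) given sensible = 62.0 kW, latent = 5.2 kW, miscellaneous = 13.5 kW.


Q_total = Q_s + Q_l + Q_misc
Q_total = 62.0 + 5.2 + 13.5
Q_total = 80.7 kW

80.7


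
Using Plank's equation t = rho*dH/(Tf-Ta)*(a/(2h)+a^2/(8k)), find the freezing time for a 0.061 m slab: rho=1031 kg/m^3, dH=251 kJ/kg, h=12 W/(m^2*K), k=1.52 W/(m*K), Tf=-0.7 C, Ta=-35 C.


dT = -0.7 - (-35) = 34.3 K
term1 = a/(2h) = 0.061/(2*12) = 0.002541666667
term2 = a^2/(8k) = 0.061^2/(8*1.52) = 0.0003060032895
t = rho*dH*1000/dT * (term1 + term2)
t = 1031*251*1000/34.3 * (0.002541666667 + 0.0003060032895)
t = 21485 s

21485


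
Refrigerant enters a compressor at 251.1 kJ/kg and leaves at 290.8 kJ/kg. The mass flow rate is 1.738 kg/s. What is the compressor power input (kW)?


dh = 290.8 - 251.1 = 39.7 kJ/kg
W = m_dot * dh = 1.738 * 39.7 = 69.0 kW

69.0


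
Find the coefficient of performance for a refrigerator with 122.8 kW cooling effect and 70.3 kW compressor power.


COP = Q_evap / W
COP = 122.8 / 70.3
COP = 1.747

1.747


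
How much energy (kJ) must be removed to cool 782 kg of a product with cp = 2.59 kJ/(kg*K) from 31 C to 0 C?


dT = 31 - (0) = 31 K
Q = m * cp * dT = 782 * 2.59 * 31
Q = 62787 kJ

62787


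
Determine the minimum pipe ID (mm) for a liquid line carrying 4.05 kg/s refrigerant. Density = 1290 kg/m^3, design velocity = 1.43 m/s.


A = m_dot / (rho * v) = 4.05 / (1290 * 1.43) = 0.00219547894 m^2
d = sqrt(4*A/pi) * 1000
d = 52.9 mm

52.9


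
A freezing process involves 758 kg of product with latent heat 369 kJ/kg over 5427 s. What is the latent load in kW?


Q_lat = m * h_fg / t
Q_lat = 758 * 369 / 5427
Q_lat = 51.54 kW

51.54


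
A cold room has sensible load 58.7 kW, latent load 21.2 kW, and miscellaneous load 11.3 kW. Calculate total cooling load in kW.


Q_total = Q_s + Q_l + Q_misc
Q_total = 58.7 + 21.2 + 11.3
Q_total = 91.2 kW

91.2


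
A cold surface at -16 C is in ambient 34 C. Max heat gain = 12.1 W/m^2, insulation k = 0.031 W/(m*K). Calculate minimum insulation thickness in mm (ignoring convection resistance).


dT = 34 - (-16) = 50 K
thickness = k * dT / q_max * 1000
thickness = 0.031 * 50 / 12.1 * 1000
thickness = 128.1 mm

128.1


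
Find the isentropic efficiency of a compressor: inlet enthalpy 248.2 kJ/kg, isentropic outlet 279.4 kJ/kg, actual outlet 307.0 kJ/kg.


dh_ideal = 279.4 - 248.2 = 31.2 kJ/kg
dh_actual = 307.0 - 248.2 = 58.8 kJ/kg
eta_s = dh_ideal / dh_actual = 31.2 / 58.8
eta_s = 0.5306

0.5306


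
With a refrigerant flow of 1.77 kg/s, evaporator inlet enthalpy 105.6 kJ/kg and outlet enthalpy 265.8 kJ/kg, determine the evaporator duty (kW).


dh = 265.8 - 105.6 = 160.2 kJ/kg
Q_evap = m_dot * dh = 1.77 * 160.2
Q_evap = 283.55 kW

283.55


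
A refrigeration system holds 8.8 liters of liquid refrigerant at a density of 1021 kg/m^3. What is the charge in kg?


Charge = V * rho / 1000
Charge = 8.8 * 1021 / 1000
Charge = 8.98 kg

8.98


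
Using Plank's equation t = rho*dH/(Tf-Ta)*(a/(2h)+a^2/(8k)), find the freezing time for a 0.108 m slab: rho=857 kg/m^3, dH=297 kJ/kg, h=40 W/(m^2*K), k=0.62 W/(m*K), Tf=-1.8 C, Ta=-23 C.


dT = -1.8 - (-23) = 21.2 K
term1 = a/(2h) = 0.108/(2*40) = 0.00135
term2 = a^2/(8k) = 0.108^2/(8*0.62) = 0.002351612903
t = rho*dH*1000/dT * (term1 + term2)
t = 857*297*1000/21.2 * (0.00135 + 0.002351612903)
t = 44442 s

44442


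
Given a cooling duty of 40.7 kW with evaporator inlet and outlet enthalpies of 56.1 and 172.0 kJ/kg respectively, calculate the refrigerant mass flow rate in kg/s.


dh = 172.0 - 56.1 = 115.9 kJ/kg
m_dot = Q / dh = 40.7 / 115.9 = 0.3512 kg/s

0.3512


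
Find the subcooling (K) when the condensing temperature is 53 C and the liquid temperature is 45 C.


Subcooling = T_cond - T_liquid
Subcooling = 53 - 45
Subcooling = 8 K

8


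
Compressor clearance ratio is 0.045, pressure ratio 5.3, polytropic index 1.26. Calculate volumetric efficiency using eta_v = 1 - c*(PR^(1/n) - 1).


PR^(1/n) = 5.3^(1/1.26) = 3.75683498
eta_v = 1 - 0.045 * (3.75683498 - 1)
eta_v = 0.8759

0.8759


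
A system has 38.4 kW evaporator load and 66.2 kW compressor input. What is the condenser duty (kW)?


Q_cond = Q_evap + W
Q_cond = 38.4 + 66.2
Q_cond = 104.6 kW

104.6


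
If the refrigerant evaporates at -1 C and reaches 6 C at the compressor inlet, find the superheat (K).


Superheat = T_suction - T_evap
Superheat = 6 - (-1)
Superheat = 7 K

7


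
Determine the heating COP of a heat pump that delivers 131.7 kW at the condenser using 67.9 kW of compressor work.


COP_hp = Q_cond / W
COP_hp = 131.7 / 67.9
COP_hp = 1.94

1.94


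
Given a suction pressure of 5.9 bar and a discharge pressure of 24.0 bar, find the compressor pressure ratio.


PR = P_high / P_low
PR = 24.0 / 5.9
PR = 4.068

4.068


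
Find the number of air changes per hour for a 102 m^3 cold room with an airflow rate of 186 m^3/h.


ACH = flow / volume
ACH = 186 / 102
ACH = 1.824

1.824


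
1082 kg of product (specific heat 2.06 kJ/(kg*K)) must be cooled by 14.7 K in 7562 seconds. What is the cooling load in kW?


Q = m * cp * dT / t
Q = 1082 * 2.06 * 14.7 / 7562
Q = 4.333 kW

4.333


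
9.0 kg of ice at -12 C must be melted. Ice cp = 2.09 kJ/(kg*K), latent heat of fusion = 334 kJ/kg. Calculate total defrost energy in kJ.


Sensible heat = cp * dT = 2.09 * 12 = 25.08 kJ/kg
Total per kg = 25.08 + 334 = 359.08 kJ/kg
Q = m * total = 9.0 * 359.08
Q = 3231.7 kJ

3231.7


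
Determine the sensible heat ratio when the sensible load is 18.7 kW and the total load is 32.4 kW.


SHR = Q_sensible / Q_total
SHR = 18.7 / 32.4
SHR = 0.577

0.577


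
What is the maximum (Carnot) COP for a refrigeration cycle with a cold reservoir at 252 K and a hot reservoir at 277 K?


dT = 277 - 252 = 25 K
COP_carnot = T_cold / dT = 252 / 25
COP_carnot = 10.08

10.08


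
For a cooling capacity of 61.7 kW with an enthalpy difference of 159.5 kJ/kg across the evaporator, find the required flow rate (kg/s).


m_dot = Q / dh
m_dot = 61.7 / 159.5
m_dot = 0.3868 kg/s

0.3868


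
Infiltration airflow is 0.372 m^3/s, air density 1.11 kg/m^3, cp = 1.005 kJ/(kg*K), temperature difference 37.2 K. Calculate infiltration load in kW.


Q = V_dot * rho * cp * dT
Q = 0.372 * 1.11 * 1.005 * 37.2
Q = 15.437 kW

15.437


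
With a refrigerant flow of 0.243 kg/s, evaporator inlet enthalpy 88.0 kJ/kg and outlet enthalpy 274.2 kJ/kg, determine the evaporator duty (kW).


dh = 274.2 - 88.0 = 186.2 kJ/kg
Q_evap = m_dot * dh = 0.243 * 186.2
Q_evap = 45.25 kW

45.25


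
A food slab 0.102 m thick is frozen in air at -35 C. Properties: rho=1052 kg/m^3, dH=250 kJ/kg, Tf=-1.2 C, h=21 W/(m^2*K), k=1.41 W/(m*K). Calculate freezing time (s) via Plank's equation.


dT = -1.2 - (-35) = 33.8 K
term1 = a/(2h) = 0.102/(2*21) = 0.002428571429
term2 = a^2/(8k) = 0.102^2/(8*1.41) = 0.0009223404255
t = rho*dH*1000/dT * (term1 + term2)
t = 1052*250*1000/33.8 * (0.002428571429 + 0.0009223404255)
t = 26074 s

26074


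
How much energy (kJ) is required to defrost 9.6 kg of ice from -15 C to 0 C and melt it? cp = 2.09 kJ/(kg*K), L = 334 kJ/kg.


Sensible heat = cp * dT = 2.09 * 15 = 31.35 kJ/kg
Total per kg = 31.35 + 334 = 365.35 kJ/kg
Q = m * total = 9.6 * 365.35
Q = 3507.4 kJ

3507.4


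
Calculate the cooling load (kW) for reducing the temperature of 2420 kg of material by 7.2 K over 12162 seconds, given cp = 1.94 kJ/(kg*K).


Q = m * cp * dT / t
Q = 2420 * 1.94 * 7.2 / 12162
Q = 2.779 kW

2.779


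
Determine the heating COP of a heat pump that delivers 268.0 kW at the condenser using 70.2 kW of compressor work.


COP_hp = Q_cond / W
COP_hp = 268.0 / 70.2
COP_hp = 3.818

3.818


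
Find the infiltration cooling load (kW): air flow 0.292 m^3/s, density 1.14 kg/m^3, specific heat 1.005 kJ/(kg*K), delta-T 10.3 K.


Q = V_dot * rho * cp * dT
Q = 0.292 * 1.14 * 1.005 * 10.3
Q = 3.446 kW

3.446


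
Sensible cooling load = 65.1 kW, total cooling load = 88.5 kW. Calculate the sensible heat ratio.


SHR = Q_sensible / Q_total
SHR = 65.1 / 88.5
SHR = 0.736

0.736


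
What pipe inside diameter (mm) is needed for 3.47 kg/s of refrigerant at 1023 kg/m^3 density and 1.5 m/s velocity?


A = m_dot / (rho * v) = 3.47 / (1023 * 1.5) = 0.002261322906 m^2
d = sqrt(4*A/pi) * 1000
d = 53.7 mm

53.7


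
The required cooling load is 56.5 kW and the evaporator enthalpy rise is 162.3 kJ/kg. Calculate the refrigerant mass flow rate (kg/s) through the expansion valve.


m_dot = Q / dh
m_dot = 56.5 / 162.3
m_dot = 0.3481 kg/s

0.3481


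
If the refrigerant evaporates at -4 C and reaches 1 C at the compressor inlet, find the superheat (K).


Superheat = T_suction - T_evap
Superheat = 1 - (-4)
Superheat = 5 K

5


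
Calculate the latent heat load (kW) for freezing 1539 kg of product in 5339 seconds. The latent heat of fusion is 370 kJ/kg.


Q_lat = m * h_fg / t
Q_lat = 1539 * 370 / 5339
Q_lat = 106.65 kW

106.65


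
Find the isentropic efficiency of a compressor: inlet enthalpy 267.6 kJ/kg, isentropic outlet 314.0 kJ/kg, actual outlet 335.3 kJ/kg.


dh_ideal = 314.0 - 267.6 = 46.4 kJ/kg
dh_actual = 335.3 - 267.6 = 67.7 kJ/kg
eta_s = dh_ideal / dh_actual = 46.4 / 67.7
eta_s = 0.6854

0.6854


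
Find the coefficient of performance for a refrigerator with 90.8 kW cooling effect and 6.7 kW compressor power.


COP = Q_evap / W
COP = 90.8 / 6.7
COP = 13.552

13.552


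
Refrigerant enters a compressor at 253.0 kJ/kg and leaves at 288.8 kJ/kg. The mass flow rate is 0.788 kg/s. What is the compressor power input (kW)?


dh = 288.8 - 253.0 = 35.8 kJ/kg
W = m_dot * dh = 0.788 * 35.8 = 28.21 kW

28.21


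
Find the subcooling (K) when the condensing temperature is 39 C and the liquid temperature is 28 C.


Subcooling = T_cond - T_liquid
Subcooling = 39 - 28
Subcooling = 11 K

11


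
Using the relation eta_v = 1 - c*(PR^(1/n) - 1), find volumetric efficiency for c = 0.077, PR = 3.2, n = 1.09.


PR^(1/n) = 3.2^(1/1.09) = 2.90696864
eta_v = 1 - 0.077 * (2.90696864 - 1)
eta_v = 0.8532

0.8532


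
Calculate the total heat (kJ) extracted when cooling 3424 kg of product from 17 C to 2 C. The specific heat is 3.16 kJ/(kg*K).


dT = 17 - (2) = 15 K
Q = m * cp * dT = 3424 * 3.16 * 15
Q = 162298 kJ

162298


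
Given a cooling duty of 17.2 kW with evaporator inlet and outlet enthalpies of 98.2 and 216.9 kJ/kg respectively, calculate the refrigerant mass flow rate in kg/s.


dh = 216.9 - 98.2 = 118.7 kJ/kg
m_dot = Q / dh = 17.2 / 118.7 = 0.1449 kg/s

0.1449


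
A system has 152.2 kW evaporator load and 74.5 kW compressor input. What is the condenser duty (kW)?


Q_cond = Q_evap + W
Q_cond = 152.2 + 74.5
Q_cond = 226.7 kW

226.7


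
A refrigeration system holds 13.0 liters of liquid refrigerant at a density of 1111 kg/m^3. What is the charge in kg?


Charge = V * rho / 1000
Charge = 13.0 * 1111 / 1000
Charge = 14.44 kg

14.44


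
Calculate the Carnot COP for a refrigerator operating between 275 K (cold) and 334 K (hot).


dT = 334 - 275 = 59 K
COP_carnot = T_cold / dT = 275 / 59
COP_carnot = 4.661

4.661


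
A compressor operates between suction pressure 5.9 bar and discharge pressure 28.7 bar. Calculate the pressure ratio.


PR = P_high / P_low
PR = 28.7 / 5.9
PR = 4.864

4.864


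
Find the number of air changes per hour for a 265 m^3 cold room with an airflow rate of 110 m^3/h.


ACH = flow / volume
ACH = 110 / 265
ACH = 0.415

0.415


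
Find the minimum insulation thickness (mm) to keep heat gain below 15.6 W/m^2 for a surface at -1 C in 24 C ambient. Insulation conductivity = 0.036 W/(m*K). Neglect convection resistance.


dT = 24 - (-1) = 25 K
thickness = k * dT / q_max * 1000
thickness = 0.036 * 25 / 15.6 * 1000
thickness = 57.7 mm

57.7


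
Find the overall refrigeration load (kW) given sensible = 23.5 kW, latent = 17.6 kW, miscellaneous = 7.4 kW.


Q_total = Q_s + Q_l + Q_misc
Q_total = 23.5 + 17.6 + 7.4
Q_total = 48.5 kW

48.5


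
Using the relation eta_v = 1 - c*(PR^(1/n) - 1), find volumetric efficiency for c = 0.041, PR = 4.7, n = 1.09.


PR^(1/n) = 4.7^(1/1.09) = 4.13621913
eta_v = 1 - 0.041 * (4.13621913 - 1)
eta_v = 0.8714

0.8714


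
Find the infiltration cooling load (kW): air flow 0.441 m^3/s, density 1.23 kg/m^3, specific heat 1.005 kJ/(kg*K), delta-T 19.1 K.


Q = V_dot * rho * cp * dT
Q = 0.441 * 1.23 * 1.005 * 19.1
Q = 10.412 kW

10.412


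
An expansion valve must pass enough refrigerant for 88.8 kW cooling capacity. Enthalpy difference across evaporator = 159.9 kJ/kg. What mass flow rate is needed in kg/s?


m_dot = Q / dh
m_dot = 88.8 / 159.9
m_dot = 0.5553 kg/s

0.5553


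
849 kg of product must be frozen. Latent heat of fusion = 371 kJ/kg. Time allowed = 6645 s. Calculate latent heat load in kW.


Q_lat = m * h_fg / t
Q_lat = 849 * 371 / 6645
Q_lat = 47.4 kW

47.4


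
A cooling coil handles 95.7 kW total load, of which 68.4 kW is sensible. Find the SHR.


SHR = Q_sensible / Q_total
SHR = 68.4 / 95.7
SHR = 0.715

0.715


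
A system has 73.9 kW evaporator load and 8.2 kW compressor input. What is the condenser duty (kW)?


Q_cond = Q_evap + W
Q_cond = 73.9 + 8.2
Q_cond = 82.1 kW

82.1


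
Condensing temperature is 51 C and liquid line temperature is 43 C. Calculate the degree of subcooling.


Subcooling = T_cond - T_liquid
Subcooling = 51 - 43
Subcooling = 8 K

8


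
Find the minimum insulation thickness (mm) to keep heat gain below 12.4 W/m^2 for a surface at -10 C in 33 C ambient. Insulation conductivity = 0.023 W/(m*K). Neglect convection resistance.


dT = 33 - (-10) = 43 K
thickness = k * dT / q_max * 1000
thickness = 0.023 * 43 / 12.4 * 1000
thickness = 79.8 mm

79.8


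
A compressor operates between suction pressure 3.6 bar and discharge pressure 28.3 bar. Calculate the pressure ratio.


PR = P_high / P_low
PR = 28.3 / 3.6
PR = 7.861

7.861


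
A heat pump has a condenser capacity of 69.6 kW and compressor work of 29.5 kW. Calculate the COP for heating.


COP_hp = Q_cond / W
COP_hp = 69.6 / 29.5
COP_hp = 2.359

2.359


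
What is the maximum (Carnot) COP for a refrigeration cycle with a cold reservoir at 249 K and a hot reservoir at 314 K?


dT = 314 - 249 = 65 K
COP_carnot = T_cold / dT = 249 / 65
COP_carnot = 3.831

3.831


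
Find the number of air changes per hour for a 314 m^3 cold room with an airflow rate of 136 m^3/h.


ACH = flow / volume
ACH = 136 / 314
ACH = 0.433

0.433


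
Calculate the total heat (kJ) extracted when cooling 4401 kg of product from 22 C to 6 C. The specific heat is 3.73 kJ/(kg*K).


dT = 22 - (6) = 16 K
Q = m * cp * dT = 4401 * 3.73 * 16
Q = 262652 kJ

262652


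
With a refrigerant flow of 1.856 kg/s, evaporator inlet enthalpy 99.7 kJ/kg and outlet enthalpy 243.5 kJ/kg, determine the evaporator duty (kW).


dh = 243.5 - 99.7 = 143.8 kJ/kg
Q_evap = m_dot * dh = 1.856 * 143.8
Q_evap = 266.89 kW

266.89


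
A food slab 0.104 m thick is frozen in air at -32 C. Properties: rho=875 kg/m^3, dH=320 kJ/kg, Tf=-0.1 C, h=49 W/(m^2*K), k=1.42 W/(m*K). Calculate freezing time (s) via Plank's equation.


dT = -0.1 - (-32) = 31.9 K
term1 = a/(2h) = 0.104/(2*49) = 0.00106122449
term2 = a^2/(8k) = 0.104^2/(8*1.42) = 0.0009521126761
t = rho*dH*1000/dT * (term1 + term2)
t = 875*320*1000/31.9 * (0.00106122449 + 0.0009521126761)
t = 17672 s

17672


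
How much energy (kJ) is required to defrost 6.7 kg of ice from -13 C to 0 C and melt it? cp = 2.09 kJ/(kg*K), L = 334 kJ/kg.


Sensible heat = cp * dT = 2.09 * 13 = 27.17 kJ/kg
Total per kg = 27.17 + 334 = 361.17 kJ/kg
Q = m * total = 6.7 * 361.17
Q = 2419.8 kJ

2419.8


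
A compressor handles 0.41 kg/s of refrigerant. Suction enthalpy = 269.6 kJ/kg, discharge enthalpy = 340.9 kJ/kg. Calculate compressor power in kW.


dh = 340.9 - 269.6 = 71.3 kJ/kg
W = m_dot * dh = 0.41 * 71.3 = 29.23 kW

29.23


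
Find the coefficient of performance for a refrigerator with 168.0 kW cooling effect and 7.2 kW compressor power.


COP = Q_evap / W
COP = 168.0 / 7.2
COP = 23.333

23.333


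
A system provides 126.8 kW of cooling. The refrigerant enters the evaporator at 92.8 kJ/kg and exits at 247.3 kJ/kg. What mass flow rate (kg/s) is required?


dh = 247.3 - 92.8 = 154.5 kJ/kg
m_dot = Q / dh = 126.8 / 154.5 = 0.8207 kg/s

0.8207


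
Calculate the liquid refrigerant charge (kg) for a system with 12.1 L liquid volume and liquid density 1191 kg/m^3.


Charge = V * rho / 1000
Charge = 12.1 * 1191 / 1000
Charge = 14.41 kg

14.41


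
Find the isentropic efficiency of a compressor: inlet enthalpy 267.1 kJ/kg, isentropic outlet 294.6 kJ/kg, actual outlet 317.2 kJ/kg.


dh_ideal = 294.6 - 267.1 = 27.5 kJ/kg
dh_actual = 317.2 - 267.1 = 50.1 kJ/kg
eta_s = dh_ideal / dh_actual = 27.5 / 50.1
eta_s = 0.5489

0.5489


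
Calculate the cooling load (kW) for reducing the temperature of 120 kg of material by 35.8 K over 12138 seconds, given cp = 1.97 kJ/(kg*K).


Q = m * cp * dT / t
Q = 120 * 1.97 * 35.8 / 12138
Q = 0.697 kW

0.697


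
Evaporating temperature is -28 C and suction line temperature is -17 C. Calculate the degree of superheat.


Superheat = T_suction - T_evap
Superheat = -17 - (-28)
Superheat = 11 K

11


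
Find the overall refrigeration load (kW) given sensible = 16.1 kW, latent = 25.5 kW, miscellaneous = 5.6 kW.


Q_total = Q_s + Q_l + Q_misc
Q_total = 16.1 + 25.5 + 5.6
Q_total = 47.2 kW

47.2


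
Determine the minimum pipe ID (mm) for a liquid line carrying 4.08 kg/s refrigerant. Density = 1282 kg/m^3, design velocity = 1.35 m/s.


A = m_dot / (rho * v) = 4.08 / (1282 * 1.35) = 0.00235742763 m^2
d = sqrt(4*A/pi) * 1000
d = 54.8 mm

54.8


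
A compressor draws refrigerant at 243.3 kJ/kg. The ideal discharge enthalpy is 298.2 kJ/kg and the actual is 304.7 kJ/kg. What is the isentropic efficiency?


dh_ideal = 298.2 - 243.3 = 54.9 kJ/kg
dh_actual = 304.7 - 243.3 = 61.4 kJ/kg
eta_s = dh_ideal / dh_actual = 54.9 / 61.4
eta_s = 0.8941

0.8941


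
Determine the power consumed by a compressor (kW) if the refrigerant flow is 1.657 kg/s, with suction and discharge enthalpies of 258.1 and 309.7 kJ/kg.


dh = 309.7 - 258.1 = 51.6 kJ/kg
W = m_dot * dh = 1.657 * 51.6 = 85.5 kW

85.5


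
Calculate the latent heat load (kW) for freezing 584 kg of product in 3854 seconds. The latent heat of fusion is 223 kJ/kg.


Q_lat = m * h_fg / t
Q_lat = 584 * 223 / 3854
Q_lat = 33.79 kW

33.79


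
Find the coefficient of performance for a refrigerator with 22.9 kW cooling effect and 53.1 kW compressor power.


COP = Q_evap / W
COP = 22.9 / 53.1
COP = 0.431

0.431


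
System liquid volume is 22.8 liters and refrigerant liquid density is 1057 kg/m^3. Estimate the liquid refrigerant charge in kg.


Charge = V * rho / 1000
Charge = 22.8 * 1057 / 1000
Charge = 24.1 kg

24.1


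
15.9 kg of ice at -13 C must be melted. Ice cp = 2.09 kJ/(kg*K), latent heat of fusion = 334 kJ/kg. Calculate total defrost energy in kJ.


Sensible heat = cp * dT = 2.09 * 13 = 27.17 kJ/kg
Total per kg = 27.17 + 334 = 361.17 kJ/kg
Q = m * total = 15.9 * 361.17
Q = 5742.6 kJ

5742.6


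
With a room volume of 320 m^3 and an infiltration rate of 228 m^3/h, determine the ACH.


ACH = flow / volume
ACH = 228 / 320
ACH = 0.713

0.713


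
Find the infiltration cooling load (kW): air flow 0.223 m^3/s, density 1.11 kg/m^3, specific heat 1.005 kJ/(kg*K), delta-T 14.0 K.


Q = V_dot * rho * cp * dT
Q = 0.223 * 1.11 * 1.005 * 14.0
Q = 3.483 kW

3.483


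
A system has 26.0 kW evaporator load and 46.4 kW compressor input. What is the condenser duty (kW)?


Q_cond = Q_evap + W
Q_cond = 26.0 + 46.4
Q_cond = 72.4 kW

72.4


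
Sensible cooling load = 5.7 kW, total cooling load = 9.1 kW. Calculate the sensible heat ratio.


SHR = Q_sensible / Q_total
SHR = 5.7 / 9.1
SHR = 0.626

0.626


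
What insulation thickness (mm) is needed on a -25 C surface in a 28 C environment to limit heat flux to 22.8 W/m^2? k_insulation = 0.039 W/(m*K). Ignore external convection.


dT = 28 - (-25) = 53 K
thickness = k * dT / q_max * 1000
thickness = 0.039 * 53 / 22.8 * 1000
thickness = 90.7 mm

90.7


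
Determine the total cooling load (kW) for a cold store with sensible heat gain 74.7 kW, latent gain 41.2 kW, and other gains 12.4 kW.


Q_total = Q_s + Q_l + Q_misc
Q_total = 74.7 + 41.2 + 12.4
Q_total = 128.3 kW

128.3


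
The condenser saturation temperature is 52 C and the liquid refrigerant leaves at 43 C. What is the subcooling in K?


Subcooling = T_cond - T_liquid
Subcooling = 52 - 43
Subcooling = 9 K

9


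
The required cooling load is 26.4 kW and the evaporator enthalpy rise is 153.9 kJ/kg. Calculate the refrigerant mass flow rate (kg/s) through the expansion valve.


m_dot = Q / dh
m_dot = 26.4 / 153.9
m_dot = 0.1715 kg/s

0.1715


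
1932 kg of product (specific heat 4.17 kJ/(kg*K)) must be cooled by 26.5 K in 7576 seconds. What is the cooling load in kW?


Q = m * cp * dT / t
Q = 1932 * 4.17 * 26.5 / 7576
Q = 28.181 kW

28.181


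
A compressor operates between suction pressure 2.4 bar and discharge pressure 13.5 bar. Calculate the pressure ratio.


PR = P_high / P_low
PR = 13.5 / 2.4
PR = 5.625

5.625


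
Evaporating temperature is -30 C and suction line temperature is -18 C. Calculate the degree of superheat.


Superheat = T_suction - T_evap
Superheat = -18 - (-30)
Superheat = 12 K

12


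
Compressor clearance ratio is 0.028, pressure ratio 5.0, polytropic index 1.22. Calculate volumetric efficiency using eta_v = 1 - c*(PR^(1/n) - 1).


PR^(1/n) = 5.0^(1/1.22) = 3.74047049
eta_v = 1 - 0.028 * (3.74047049 - 1)
eta_v = 0.9233

0.9233


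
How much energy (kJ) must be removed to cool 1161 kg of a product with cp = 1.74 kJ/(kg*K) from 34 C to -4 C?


dT = 34 - (-4) = 38 K
Q = m * cp * dT = 1161 * 1.74 * 38
Q = 76765 kJ

76765


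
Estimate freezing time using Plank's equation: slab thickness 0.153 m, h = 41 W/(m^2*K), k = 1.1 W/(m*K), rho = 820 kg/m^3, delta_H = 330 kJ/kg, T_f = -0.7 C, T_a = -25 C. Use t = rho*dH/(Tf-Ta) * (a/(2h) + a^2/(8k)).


dT = -0.7 - (-25) = 24.3 K
term1 = a/(2h) = 0.153/(2*41) = 0.001865853659
term2 = a^2/(8k) = 0.153^2/(8*1.1) = 0.002660113636
t = rho*dH*1000/dT * (term1 + term2)
t = 820*330*1000/24.3 * (0.001865853659 + 0.002660113636)
t = 50400 s

50400


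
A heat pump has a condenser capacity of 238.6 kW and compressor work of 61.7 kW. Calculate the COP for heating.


COP_hp = Q_cond / W
COP_hp = 238.6 / 61.7
COP_hp = 3.867

3.867


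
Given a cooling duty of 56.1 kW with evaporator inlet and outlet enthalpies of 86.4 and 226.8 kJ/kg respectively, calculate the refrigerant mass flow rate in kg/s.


dh = 226.8 - 86.4 = 140.4 kJ/kg
m_dot = Q / dh = 56.1 / 140.4 = 0.3996 kg/s

0.3996


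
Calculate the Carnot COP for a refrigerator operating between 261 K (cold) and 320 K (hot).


dT = 320 - 261 = 59 K
COP_carnot = T_cold / dT = 261 / 59
COP_carnot = 4.424

4.424


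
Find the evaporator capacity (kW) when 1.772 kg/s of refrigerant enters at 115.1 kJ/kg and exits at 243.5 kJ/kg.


dh = 243.5 - 115.1 = 128.4 kJ/kg
Q_evap = m_dot * dh = 1.772 * 128.4
Q_evap = 227.52 kW

227.52


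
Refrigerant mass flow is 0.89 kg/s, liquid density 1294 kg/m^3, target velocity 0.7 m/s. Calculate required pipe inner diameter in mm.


A = m_dot / (rho * v) = 0.89 / (1294 * 0.7) = 0.0009825568558 m^2
d = sqrt(4*A/pi) * 1000
d = 35.4 mm

35.4


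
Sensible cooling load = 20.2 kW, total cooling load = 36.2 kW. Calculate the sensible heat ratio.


SHR = Q_sensible / Q_total
SHR = 20.2 / 36.2
SHR = 0.558

0.558


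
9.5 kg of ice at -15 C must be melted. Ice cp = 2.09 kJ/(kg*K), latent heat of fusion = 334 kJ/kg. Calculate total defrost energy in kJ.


Sensible heat = cp * dT = 2.09 * 15 = 31.35 kJ/kg
Total per kg = 31.35 + 334 = 365.35 kJ/kg
Q = m * total = 9.5 * 365.35
Q = 3470.8 kJ

3470.8


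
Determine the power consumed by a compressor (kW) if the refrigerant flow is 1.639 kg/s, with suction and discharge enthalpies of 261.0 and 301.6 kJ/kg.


dh = 301.6 - 261.0 = 40.6 kJ/kg
W = m_dot * dh = 1.639 * 40.6 = 66.54 kW

66.54


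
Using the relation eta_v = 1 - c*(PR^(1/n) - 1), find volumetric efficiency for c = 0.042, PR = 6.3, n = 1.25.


PR^(1/n) = 6.3^(1/1.25) = 4.35985895
eta_v = 1 - 0.042 * (4.35985895 - 1)
eta_v = 0.8589

0.8589


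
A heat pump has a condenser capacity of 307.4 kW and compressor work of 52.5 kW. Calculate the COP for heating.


COP_hp = Q_cond / W
COP_hp = 307.4 / 52.5
COP_hp = 5.855

5.855


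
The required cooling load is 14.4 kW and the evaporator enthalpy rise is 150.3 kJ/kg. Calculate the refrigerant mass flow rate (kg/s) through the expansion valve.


m_dot = Q / dh
m_dot = 14.4 / 150.3
m_dot = 0.0958 kg/s

0.0958


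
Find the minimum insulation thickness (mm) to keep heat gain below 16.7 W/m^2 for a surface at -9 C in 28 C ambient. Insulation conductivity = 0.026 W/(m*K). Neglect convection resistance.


dT = 28 - (-9) = 37 K
thickness = k * dT / q_max * 1000
thickness = 0.026 * 37 / 16.7 * 1000
thickness = 57.6 mm

57.6


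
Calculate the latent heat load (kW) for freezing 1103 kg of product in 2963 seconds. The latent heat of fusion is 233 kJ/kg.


Q_lat = m * h_fg / t
Q_lat = 1103 * 233 / 2963
Q_lat = 86.74 kW

86.74


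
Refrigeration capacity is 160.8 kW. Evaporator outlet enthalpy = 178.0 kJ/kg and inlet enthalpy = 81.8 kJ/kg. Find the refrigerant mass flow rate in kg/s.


dh = 178.0 - 81.8 = 96.2 kJ/kg
m_dot = Q / dh = 160.8 / 96.2 = 1.6715 kg/s

1.6715


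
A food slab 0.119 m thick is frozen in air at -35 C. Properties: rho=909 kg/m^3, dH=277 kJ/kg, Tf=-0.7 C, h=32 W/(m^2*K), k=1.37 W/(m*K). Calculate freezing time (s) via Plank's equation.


dT = -0.7 - (-35) = 34.3 K
term1 = a/(2h) = 0.119/(2*32) = 0.001859375
term2 = a^2/(8k) = 0.119^2/(8*1.37) = 0.001292062044
t = rho*dH*1000/dT * (term1 + term2)
t = 909*277*1000/34.3 * (0.001859375 + 0.001292062044)
t = 23134 s

23134


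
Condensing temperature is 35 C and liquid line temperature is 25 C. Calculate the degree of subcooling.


Subcooling = T_cond - T_liquid
Subcooling = 35 - 25
Subcooling = 10 K

10


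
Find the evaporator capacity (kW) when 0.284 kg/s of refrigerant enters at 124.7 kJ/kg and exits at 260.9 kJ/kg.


dh = 260.9 - 124.7 = 136.2 kJ/kg
Q_evap = m_dot * dh = 0.284 * 136.2
Q_evap = 38.68 kW

38.68


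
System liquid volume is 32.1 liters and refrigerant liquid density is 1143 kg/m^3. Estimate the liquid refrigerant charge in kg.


Charge = V * rho / 1000
Charge = 32.1 * 1143 / 1000
Charge = 36.69 kg

36.69


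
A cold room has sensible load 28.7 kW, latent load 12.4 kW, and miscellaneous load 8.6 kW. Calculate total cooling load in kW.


Q_total = Q_s + Q_l + Q_misc
Q_total = 28.7 + 12.4 + 8.6
Q_total = 49.7 kW

49.7


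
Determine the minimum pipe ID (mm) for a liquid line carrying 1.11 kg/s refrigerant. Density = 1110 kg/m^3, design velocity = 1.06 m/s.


A = m_dot / (rho * v) = 1.11 / (1110 * 1.06) = 0.0009433962264 m^2
d = sqrt(4*A/pi) * 1000
d = 34.7 mm

34.7


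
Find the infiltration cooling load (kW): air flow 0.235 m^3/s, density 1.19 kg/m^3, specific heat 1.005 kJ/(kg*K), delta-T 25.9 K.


Q = V_dot * rho * cp * dT
Q = 0.235 * 1.19 * 1.005 * 25.9
Q = 7.279 kW

7.279


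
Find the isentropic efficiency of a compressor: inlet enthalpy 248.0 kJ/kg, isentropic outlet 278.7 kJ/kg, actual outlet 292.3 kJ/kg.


dh_ideal = 278.7 - 248.0 = 30.7 kJ/kg
dh_actual = 292.3 - 248.0 = 44.3 kJ/kg
eta_s = dh_ideal / dh_actual = 30.7 / 44.3
eta_s = 0.693

0.693


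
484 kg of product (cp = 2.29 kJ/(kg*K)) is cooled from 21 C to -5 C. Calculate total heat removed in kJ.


dT = 21 - (-5) = 26 K
Q = m * cp * dT = 484 * 2.29 * 26
Q = 28817 kJ

28817


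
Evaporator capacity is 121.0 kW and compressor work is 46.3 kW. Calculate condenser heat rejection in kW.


Q_cond = Q_evap + W
Q_cond = 121.0 + 46.3
Q_cond = 167.3 kW

167.3


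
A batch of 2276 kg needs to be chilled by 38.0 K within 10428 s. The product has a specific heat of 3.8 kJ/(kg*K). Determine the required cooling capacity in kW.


Q = m * cp * dT / t
Q = 2276 * 3.8 * 38.0 / 10428
Q = 31.517 kW

31.517


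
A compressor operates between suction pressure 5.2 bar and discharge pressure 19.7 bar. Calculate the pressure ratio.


PR = P_high / P_low
PR = 19.7 / 5.2
PR = 3.788

3.788


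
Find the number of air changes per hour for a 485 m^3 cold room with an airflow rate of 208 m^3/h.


ACH = flow / volume
ACH = 208 / 485
ACH = 0.429

0.429


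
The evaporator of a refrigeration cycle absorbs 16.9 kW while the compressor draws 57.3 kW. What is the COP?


COP = Q_evap / W
COP = 16.9 / 57.3
COP = 0.295

0.295


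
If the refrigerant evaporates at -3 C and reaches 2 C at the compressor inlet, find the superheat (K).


Superheat = T_suction - T_evap
Superheat = 2 - (-3)
Superheat = 5 K

5


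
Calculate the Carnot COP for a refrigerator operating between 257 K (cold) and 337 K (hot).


dT = 337 - 257 = 80 K
COP_carnot = T_cold / dT = 257 / 80
COP_carnot = 3.213

3.213


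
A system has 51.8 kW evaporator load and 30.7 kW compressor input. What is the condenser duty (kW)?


Q_cond = Q_evap + W
Q_cond = 51.8 + 30.7
Q_cond = 82.5 kW

82.5


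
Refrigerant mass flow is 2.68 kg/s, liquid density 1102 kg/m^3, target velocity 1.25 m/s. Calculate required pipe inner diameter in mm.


A = m_dot / (rho * v) = 2.68 / (1102 * 1.25) = 0.001945553539 m^2
d = sqrt(4*A/pi) * 1000
d = 49.8 mm

49.8


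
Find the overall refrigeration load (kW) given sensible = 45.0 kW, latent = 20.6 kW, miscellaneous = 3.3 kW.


Q_total = Q_s + Q_l + Q_misc
Q_total = 45.0 + 20.6 + 3.3
Q_total = 68.9 kW

68.9


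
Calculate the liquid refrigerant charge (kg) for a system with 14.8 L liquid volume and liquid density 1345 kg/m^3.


Charge = V * rho / 1000
Charge = 14.8 * 1345 / 1000
Charge = 19.91 kg

19.91


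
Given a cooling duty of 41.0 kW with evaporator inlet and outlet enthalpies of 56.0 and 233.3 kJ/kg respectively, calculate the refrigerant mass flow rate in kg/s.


dh = 233.3 - 56.0 = 177.3 kJ/kg
m_dot = Q / dh = 41.0 / 177.3 = 0.2312 kg/s

0.2312


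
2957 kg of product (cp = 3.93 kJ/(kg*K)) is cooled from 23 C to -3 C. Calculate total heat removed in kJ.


dT = 23 - (-3) = 26 K
Q = m * cp * dT = 2957 * 3.93 * 26
Q = 302146 kJ

302146


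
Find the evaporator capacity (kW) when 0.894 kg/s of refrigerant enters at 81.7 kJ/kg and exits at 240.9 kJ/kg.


dh = 240.9 - 81.7 = 159.2 kJ/kg
Q_evap = m_dot * dh = 0.894 * 159.2
Q_evap = 142.32 kW

142.32


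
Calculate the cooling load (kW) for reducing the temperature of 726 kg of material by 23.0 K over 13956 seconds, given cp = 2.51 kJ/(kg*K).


Q = m * cp * dT / t
Q = 726 * 2.51 * 23.0 / 13956
Q = 3.003 kW

3.003


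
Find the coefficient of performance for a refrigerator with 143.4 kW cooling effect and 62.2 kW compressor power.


COP = Q_evap / W
COP = 143.4 / 62.2
COP = 2.305

2.305


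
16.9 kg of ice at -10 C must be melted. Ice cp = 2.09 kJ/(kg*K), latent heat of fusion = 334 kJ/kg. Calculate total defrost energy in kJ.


Sensible heat = cp * dT = 2.09 * 10 = 20.9 kJ/kg
Total per kg = 20.9 + 334 = 354.9 kJ/kg
Q = m * total = 16.9 * 354.9
Q = 5997.8 kJ

5997.8


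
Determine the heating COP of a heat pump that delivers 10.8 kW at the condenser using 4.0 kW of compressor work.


COP_hp = Q_cond / W
COP_hp = 10.8 / 4.0
COP_hp = 2.7

2.7


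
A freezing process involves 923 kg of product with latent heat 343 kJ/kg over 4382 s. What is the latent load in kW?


Q_lat = m * h_fg / t
Q_lat = 923 * 343 / 4382
Q_lat = 72.25 kW

72.25


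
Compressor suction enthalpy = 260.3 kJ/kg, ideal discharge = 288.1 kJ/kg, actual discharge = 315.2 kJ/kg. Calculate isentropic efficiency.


dh_ideal = 288.1 - 260.3 = 27.8 kJ/kg
dh_actual = 315.2 - 260.3 = 54.9 kJ/kg
eta_s = dh_ideal / dh_actual = 27.8 / 54.9
eta_s = 0.5064

0.5064


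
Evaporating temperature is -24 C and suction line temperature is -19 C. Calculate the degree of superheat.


Superheat = T_suction - T_evap
Superheat = -19 - (-24)
Superheat = 5 K

5


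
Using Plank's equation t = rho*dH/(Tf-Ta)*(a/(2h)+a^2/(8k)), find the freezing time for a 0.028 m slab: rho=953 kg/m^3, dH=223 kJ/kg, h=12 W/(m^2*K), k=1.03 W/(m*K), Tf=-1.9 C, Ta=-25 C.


dT = -1.9 - (-25) = 23.1 K
term1 = a/(2h) = 0.028/(2*12) = 0.001166666667
term2 = a^2/(8k) = 0.028^2/(8*1.03) = 0.00009514563107
t = rho*dH*1000/dT * (term1 + term2)
t = 953*223*1000/23.1 * (0.001166666667 + 0.00009514563107)
t = 11609 s

11609


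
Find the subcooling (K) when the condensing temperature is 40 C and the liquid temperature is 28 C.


Subcooling = T_cond - T_liquid
Subcooling = 40 - 28
Subcooling = 12 K

12


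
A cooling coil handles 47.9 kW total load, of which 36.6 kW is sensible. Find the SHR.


SHR = Q_sensible / Q_total
SHR = 36.6 / 47.9
SHR = 0.764

0.764


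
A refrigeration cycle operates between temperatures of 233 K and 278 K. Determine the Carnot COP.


dT = 278 - 233 = 45 K
COP_carnot = T_cold / dT = 233 / 45
COP_carnot = 5.178

5.178


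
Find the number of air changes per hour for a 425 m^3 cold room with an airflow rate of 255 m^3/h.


ACH = flow / volume
ACH = 255 / 425
ACH = 0.6

0.6


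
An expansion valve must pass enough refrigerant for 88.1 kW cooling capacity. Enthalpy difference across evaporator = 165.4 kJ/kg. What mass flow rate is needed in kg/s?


m_dot = Q / dh
m_dot = 88.1 / 165.4
m_dot = 0.5326 kg/s

0.5326


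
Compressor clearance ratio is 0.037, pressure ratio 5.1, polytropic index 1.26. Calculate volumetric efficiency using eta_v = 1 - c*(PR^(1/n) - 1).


PR^(1/n) = 5.1^(1/1.26) = 3.64387635
eta_v = 1 - 0.037 * (3.64387635 - 1)
eta_v = 0.9022

0.9022


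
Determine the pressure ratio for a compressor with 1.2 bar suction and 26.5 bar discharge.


PR = P_high / P_low
PR = 26.5 / 1.2
PR = 22.083

22.083


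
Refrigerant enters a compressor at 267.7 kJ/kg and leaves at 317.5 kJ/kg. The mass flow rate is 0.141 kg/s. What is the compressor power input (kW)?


dh = 317.5 - 267.7 = 49.8 kJ/kg
W = m_dot * dh = 0.141 * 49.8 = 7.02 kW

7.02


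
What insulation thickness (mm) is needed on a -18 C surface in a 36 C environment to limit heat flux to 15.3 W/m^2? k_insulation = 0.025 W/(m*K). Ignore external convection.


dT = 36 - (-18) = 54 K
thickness = k * dT / q_max * 1000
thickness = 0.025 * 54 / 15.3 * 1000
thickness = 88.2 mm

88.2


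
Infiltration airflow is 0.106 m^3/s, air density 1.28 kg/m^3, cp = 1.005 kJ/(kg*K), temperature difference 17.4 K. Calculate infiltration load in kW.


Q = V_dot * rho * cp * dT
Q = 0.106 * 1.28 * 1.005 * 17.4
Q = 2.373 kW

2.373


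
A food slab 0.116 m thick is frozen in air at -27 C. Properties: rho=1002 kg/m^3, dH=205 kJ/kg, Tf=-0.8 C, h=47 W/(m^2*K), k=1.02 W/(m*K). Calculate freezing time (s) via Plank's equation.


dT = -0.8 - (-27) = 26.2 K
term1 = a/(2h) = 0.116/(2*47) = 0.001234042553
term2 = a^2/(8k) = 0.116^2/(8*1.02) = 0.001649019608
t = rho*dH*1000/dT * (term1 + term2)
t = 1002*205*1000/26.2 * (0.001234042553 + 0.001649019608)
t = 22603 s

22603


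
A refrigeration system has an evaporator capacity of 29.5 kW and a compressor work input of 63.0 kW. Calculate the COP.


COP = Q_evap / W
COP = 29.5 / 63.0
COP = 0.468

0.468


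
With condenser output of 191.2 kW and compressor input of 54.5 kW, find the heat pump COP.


COP_hp = Q_cond / W
COP_hp = 191.2 / 54.5
COP_hp = 3.508

3.508


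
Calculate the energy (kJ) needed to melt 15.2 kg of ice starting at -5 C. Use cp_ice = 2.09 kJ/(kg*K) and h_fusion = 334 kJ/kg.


Sensible heat = cp * dT = 2.09 * 5 = 10.45 kJ/kg
Total per kg = 10.45 + 334 = 344.45 kJ/kg
Q = m * total = 15.2 * 344.45
Q = 5235.6 kJ

5235.6


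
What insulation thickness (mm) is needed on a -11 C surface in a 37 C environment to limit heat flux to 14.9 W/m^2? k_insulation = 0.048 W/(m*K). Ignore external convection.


dT = 37 - (-11) = 48 K
thickness = k * dT / q_max * 1000
thickness = 0.048 * 48 / 14.9 * 1000
thickness = 154.6 mm

154.6


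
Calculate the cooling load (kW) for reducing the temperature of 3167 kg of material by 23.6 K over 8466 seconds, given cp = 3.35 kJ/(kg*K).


Q = m * cp * dT / t
Q = 3167 * 3.35 * 23.6 / 8466
Q = 29.575 kW

29.575


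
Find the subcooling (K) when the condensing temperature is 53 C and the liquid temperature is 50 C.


Subcooling = T_cond - T_liquid
Subcooling = 53 - 50
Subcooling = 3 K

3


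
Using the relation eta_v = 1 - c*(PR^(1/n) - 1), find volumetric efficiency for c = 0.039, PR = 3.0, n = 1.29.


PR^(1/n) = 3.0^(1/1.29) = 2.34348101
eta_v = 1 - 0.039 * (2.34348101 - 1)
eta_v = 0.9476

0.9476


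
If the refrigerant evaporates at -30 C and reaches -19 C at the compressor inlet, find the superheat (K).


Superheat = T_suction - T_evap
Superheat = -19 - (-30)
Superheat = 11 K

11


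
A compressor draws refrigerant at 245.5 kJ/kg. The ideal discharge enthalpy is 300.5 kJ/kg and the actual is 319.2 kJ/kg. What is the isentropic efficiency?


dh_ideal = 300.5 - 245.5 = 55.0 kJ/kg
dh_actual = 319.2 - 245.5 = 73.7 kJ/kg
eta_s = dh_ideal / dh_actual = 55.0 / 73.7
eta_s = 0.7463

0.7463
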